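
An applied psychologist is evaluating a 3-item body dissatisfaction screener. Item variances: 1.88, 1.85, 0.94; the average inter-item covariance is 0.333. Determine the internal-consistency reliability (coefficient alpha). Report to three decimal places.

α = 0.449

sum of item variances = 1.88 + 1.85 + 0.94 = 4.67
Sum of the 3 distinct covariances = 3 × 0.333 = 0.999
Var(T) = sum of item variances + 2·Σcov = 4.67 + 2 × 0.999 = 6.668
α = (3/2)·(1 − 4.67/6.668) = 0.449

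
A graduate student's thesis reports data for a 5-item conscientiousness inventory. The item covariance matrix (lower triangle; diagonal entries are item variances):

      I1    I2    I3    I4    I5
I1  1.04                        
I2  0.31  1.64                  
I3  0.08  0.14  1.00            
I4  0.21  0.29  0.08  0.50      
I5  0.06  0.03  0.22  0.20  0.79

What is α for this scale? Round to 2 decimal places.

α = 0.49

Σσᵢ² = 1.04 + 1.64 + 1.00 + 0.50 + 0.79 = 4.97
Sum of off-diagonal covariances = 1.62
total variance = 4.97 + 2 × 1.62 = 8.21
α = (k/(k−1))·(1 − Σσᵢ²/total variance) = (5/4)·(1 − 4.97/8.21) = 0.49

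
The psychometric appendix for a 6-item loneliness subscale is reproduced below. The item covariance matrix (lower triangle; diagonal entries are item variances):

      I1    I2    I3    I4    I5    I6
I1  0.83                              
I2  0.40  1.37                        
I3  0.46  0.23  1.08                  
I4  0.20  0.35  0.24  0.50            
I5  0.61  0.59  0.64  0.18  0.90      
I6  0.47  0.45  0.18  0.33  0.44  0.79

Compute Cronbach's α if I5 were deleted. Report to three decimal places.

Cronbach's α = 0.739

Remaining items: I1, I2, I3, I4, I6 (k = 5).
ΣVar(i) = 0.83 + 1.37 + 1.08 + 0.50 + 0.79 = 4.57
total variance = 4.57 + 2 × 3.31 = 11.19
α (item deleted) = (5/4)·(1 − 4.57/11.19) = 0.739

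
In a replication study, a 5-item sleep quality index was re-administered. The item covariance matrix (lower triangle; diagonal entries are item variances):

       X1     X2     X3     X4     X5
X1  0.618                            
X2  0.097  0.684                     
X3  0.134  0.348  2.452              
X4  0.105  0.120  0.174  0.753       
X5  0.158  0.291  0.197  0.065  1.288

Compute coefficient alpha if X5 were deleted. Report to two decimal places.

Remaining items: X1, X2, X3, X4 (k = 4).
Σσᵢ² = 0.618 + 0.684 + 2.452 + 0.753 = 4.507
total variance = 4.507 + 2 × 0.978 = 6.463
α (item deleted) = (4/3)·(1 − 4.507/6.463) = 0.40

coefficient alpha = 0.40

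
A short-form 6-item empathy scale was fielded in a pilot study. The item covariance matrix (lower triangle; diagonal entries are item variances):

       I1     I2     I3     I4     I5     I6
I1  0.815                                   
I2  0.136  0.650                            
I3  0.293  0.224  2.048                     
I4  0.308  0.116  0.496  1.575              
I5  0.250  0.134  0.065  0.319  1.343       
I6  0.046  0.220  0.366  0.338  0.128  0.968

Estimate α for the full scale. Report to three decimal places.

α = 0.578

Σσᵢ² = 0.815 + 0.650 + 2.048 + 1.575 + 1.343 + 0.968 = 7.399
Σ_{i<j} σ_ij = 3.439
σ²_total = 7.399 + 2 × 3.439 = 14.277
α = (k/(k−1))·(1 − Σσᵢ²/σ²_total) = (6/5)·(1 − 7.399/14.277) = 0.578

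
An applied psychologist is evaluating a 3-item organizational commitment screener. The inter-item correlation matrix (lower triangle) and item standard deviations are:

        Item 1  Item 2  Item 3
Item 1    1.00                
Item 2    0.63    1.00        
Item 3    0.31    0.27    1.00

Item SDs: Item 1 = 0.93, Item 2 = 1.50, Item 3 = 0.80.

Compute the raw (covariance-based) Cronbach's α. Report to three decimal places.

Σσ²ᵢ = 0.93² + 1.50² + 0.80² = 3.7549
Covariances σ_ij = r_ij · s_i · s_j:
  σ(Item 1,Item 2) = 0.63 × 0.93 × 1.50 = 0.8789
  σ(Item 1,Item 3) = 0.31 × 0.93 × 0.80 = 0.2306
  σ(Item 2,Item 3) = 0.27 × 1.50 × 0.80 = 0.3240
σ²_T = Σσ²ᵢ + 2·Σσ_ij = 3.7549 + 2 × 1.4335 = 6.6219
α = (3/2)·(1 − 3.7549/6.6219) = 0.649

α = 0.649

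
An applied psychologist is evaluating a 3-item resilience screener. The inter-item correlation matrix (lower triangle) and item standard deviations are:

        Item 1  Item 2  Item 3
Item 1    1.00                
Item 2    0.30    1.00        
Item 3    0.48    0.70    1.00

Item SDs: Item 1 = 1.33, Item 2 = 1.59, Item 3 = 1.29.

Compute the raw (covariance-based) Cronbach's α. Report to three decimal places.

Cronbach's α = 0.739

Σσ²ᵢ = 1.33² + 1.59² + 1.29² = 5.9611
Covariances σ_ij = r_ij · s_i · s_j:
  σ(Item 1,Item 2) = 0.30 × 1.33 × 1.59 = 0.6344
  σ(Item 1,Item 3) = 0.48 × 1.33 × 1.29 = 0.8235
  σ(Item 2,Item 3) = 0.70 × 1.59 × 1.29 = 1.4358
σ²_T = Σσ²ᵢ + 2·Σσ_ij = 5.9611 + 2 × 2.8937 = 11.7485
α = (3/2)·(1 − 5.9611/11.7485) = 0.739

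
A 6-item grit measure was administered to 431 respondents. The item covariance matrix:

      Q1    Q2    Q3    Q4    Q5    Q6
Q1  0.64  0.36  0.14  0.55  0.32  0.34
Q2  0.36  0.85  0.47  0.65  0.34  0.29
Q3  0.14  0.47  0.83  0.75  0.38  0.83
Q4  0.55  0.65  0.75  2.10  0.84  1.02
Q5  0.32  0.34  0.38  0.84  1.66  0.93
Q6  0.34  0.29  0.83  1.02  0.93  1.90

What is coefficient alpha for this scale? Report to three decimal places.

α = 0.808

Σσ²ᵢ = 0.64 + 0.85 + 0.83 + 2.10 + 1.66 + 1.90 = 7.98
Sum of the distinct covariances = 8.21
total variance = 7.98 + 2 × 8.21 = 24.40
α = (k/(k−1))·(1 − Σσ²ᵢ/total variance) = (6/5)·(1 − 7.98/24.40) = 0.808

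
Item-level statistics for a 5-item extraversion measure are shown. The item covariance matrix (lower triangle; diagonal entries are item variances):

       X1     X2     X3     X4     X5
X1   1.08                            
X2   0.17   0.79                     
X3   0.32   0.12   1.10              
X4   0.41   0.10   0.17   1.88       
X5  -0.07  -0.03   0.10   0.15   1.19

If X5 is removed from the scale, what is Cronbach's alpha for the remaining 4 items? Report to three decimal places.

Remaining items: X1, X2, X3, X4 (k = 4).
Σσᵢ² = 1.08 + 0.79 + 1.10 + 1.88 = 4.85
σ²_total = 4.85 + 2 × 1.29 = 7.43
α (item deleted) = (4/3)·(1 − 4.85/7.43) = 0.463

α = 0.463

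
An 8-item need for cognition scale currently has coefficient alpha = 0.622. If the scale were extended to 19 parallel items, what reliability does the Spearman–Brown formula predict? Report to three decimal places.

predicted reliability = 0.796

Length factor m = 19/8 = 2.3750
α' = m·α / (1 + (m−1)·α)
   = 19/8 × 0.622 / (1 + (19/8 − 1) × 0.622)
   = 1.4772 / 1.8552 = 0.796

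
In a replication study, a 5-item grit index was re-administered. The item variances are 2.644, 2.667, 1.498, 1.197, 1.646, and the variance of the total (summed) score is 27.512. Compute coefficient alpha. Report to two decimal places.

ΣVar(i) = 2.644 + 2.667 + 1.498 + 1.197 + 1.646 = 9.652
α = (k/(k−1))·(1 − ΣVar(i)/σ²_total) = (5/4)·(1 − 9.652/27.512) = 0.81

α = 0.81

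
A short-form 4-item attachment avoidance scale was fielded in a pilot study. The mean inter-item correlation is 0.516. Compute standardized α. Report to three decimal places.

Standardized α = k·r̄ / (1 + (k−1)·r̄) = 4 × 0.516 / (1 + 3 × 0.516)
  = 2.0640 / 2.5480 = 0.810

standardized α = 0.810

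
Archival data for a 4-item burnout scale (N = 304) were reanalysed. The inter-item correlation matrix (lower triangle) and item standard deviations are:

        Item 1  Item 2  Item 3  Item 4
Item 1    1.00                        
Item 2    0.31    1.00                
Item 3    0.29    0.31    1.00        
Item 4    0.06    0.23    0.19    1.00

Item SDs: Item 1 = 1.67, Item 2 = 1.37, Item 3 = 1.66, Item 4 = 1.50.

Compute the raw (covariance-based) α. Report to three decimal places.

Σσ²ᵢ = 1.67² + 1.37² + 1.66² + 1.50² = 9.6714
Covariances σ_ij = r_ij · s_i · s_j:
  σ(Item 1,Item 2) = 0.31 × 1.67 × 1.37 = 0.7092
  σ(Item 1,Item 3) = 0.29 × 1.67 × 1.66 = 0.8039
  σ(Item 1,Item 4) = 0.06 × 1.67 × 1.50 = 0.1503
  σ(Item 2,Item 3) = 0.31 × 1.37 × 1.66 = 0.7050
  σ(Item 2,Item 4) = 0.23 × 1.37 × 1.50 = 0.4727
  σ(Item 3,Item 4) = 0.19 × 1.66 × 1.50 = 0.4731
σ²_T = Σσ²ᵢ + 2·Σσ_ij = 9.6714 + 2 × 3.3142 = 16.2998
α = (4/3)·(1 − 9.6714/16.2998) = 0.542

α = 0.542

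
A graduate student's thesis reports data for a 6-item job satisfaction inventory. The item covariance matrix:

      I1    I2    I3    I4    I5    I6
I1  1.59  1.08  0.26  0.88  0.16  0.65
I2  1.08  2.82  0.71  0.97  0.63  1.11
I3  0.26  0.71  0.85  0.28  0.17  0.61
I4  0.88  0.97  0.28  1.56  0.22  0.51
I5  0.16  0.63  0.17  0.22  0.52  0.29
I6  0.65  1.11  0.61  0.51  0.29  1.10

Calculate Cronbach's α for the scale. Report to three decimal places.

Σσᵢ² = 1.59 + 2.82 + 0.85 + 1.56 + 0.52 + 1.10 = 8.44
Sum of the distinct covariances = 8.53
total variance = 8.44 + 2 × 8.53 = 25.50
α = (k/(k−1))·(1 − Σσᵢ²/total variance) = (6/5)·(1 − 8.44/25.50) = 0.803

α = 0.803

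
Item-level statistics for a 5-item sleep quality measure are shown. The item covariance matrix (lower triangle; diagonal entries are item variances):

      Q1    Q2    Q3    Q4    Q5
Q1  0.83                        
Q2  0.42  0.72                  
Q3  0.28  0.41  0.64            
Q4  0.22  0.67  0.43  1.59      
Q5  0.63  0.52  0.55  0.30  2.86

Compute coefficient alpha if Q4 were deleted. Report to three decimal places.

Remaining items: Q1, Q2, Q3, Q5 (k = 4).
ΣVar(i) = 0.83 + 0.72 + 0.64 + 2.86 = 5.05
σ²_T = 5.05 + 2 × 2.81 = 10.67
α (item deleted) = (4/3)·(1 − 5.05/10.67) = 0.702

α = 0.702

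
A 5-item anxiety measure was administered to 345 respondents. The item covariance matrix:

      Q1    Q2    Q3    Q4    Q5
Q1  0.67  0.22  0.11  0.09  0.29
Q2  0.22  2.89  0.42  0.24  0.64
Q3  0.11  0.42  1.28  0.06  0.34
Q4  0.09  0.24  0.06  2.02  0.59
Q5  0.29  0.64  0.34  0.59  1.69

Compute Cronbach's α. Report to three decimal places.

sum of item variances = 0.67 + 2.89 + 1.28 + 2.02 + 1.69 = 8.55
Sum of off-diagonal covariances = 3.00
total variance = 8.55 + 2 × 3.00 = 14.55
α = (k/(k−1))·(1 − sum of item variances/total variance) = (5/4)·(1 − 8.55/14.55) = 0.515

α = 0.515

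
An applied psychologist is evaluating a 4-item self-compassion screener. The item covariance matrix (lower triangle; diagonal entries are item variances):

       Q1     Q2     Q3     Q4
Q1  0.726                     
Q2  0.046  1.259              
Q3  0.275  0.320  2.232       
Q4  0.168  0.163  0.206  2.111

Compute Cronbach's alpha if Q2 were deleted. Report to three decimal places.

Cronbach's alpha = 0.306

Remaining items: Q1, Q3, Q4 (k = 3).
sum of item variances = 0.726 + 2.232 + 2.111 = 5.069
total variance = 5.069 + 2 × 0.649 = 6.367
α (item deleted) = (3/2)·(1 − 5.069/6.367) = 0.306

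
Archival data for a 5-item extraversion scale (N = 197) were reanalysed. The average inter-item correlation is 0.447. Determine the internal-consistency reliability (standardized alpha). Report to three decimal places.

α = 0.802

Standardized α = k·r̄ / (1 + (k−1)·r̄) = 5 × 0.447 / (1 + 4 × 0.447)
  = 2.2350 / 2.7880 = 0.802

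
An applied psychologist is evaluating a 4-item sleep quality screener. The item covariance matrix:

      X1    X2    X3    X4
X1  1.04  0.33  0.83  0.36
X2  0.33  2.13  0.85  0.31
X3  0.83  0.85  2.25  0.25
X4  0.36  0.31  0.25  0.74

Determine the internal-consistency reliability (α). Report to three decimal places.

α = 0.650

sum of item variances = 1.04 + 2.13 + 2.25 + 0.74 = 6.16
Σ_{i<j} σ_ij = 2.93
Var(T) = 6.16 + 2 × 2.93 = 12.02
α = (k/(k−1))·(1 − sum of item variances/Var(T)) = (4/3)·(1 − 6.16/12.02) = 0.650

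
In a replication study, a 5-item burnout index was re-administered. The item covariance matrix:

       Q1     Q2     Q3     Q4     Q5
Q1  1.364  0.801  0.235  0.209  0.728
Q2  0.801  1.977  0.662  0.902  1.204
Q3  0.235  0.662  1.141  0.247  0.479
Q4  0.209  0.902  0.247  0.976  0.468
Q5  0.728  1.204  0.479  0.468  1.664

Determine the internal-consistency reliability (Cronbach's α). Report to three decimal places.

Σσ²ᵢ = 1.364 + 1.977 + 1.141 + 0.976 + 1.664 = 7.122
Sum of off-diagonal covariances = 5.935
total variance = 7.122 + 2 × 5.935 = 18.992
α = (k/(k−1))·(1 − Σσ²ᵢ/total variance) = (5/4)·(1 − 7.122/18.992) = 0.781

Cronbach's α = 0.781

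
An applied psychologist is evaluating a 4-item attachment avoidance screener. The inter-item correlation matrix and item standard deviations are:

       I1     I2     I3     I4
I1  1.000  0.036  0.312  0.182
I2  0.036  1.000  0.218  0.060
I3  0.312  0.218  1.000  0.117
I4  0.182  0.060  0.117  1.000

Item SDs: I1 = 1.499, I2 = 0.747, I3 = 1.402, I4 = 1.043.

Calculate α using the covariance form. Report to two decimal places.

α = 0.44

Σσ²ᵢ = 1.499² + 0.747² + 1.402² + 1.043² = 5.8585
Covariances σ_ij = r_ij · s_i · s_j:
  σ(I1,I2) = 0.036 × 1.499 × 0.747 = 0.0403
  σ(I1,I3) = 0.312 × 1.499 × 1.402 = 0.6557
  σ(I1,I4) = 0.182 × 1.499 × 1.043 = 0.2845
  σ(I2,I3) = 0.218 × 0.747 × 1.402 = 0.2283
  σ(I2,I4) = 0.060 × 0.747 × 1.043 = 0.0467
  σ(I3,I4) = 0.117 × 1.402 × 1.043 = 0.1711
σ²_T = Σσ²ᵢ + 2·Σσ_ij = 5.8585 + 2 × 1.4266 = 8.7117
α = (4/3)·(1 − 5.8585/8.7117) = 0.44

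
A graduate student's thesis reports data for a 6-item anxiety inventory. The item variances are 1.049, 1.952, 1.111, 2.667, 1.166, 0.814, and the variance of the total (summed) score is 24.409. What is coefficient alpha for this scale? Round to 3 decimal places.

Σσ²ᵢ = 1.049 + 1.952 + 1.111 + 2.667 + 1.166 + 0.814 = 8.759
α = (k/(k−1))·(1 − Σσ²ᵢ/total variance) = (6/5)·(1 − 8.759/24.409) = 0.769

α = 0.769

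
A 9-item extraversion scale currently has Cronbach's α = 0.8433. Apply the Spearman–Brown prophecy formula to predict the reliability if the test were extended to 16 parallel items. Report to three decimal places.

predicted reliability = 0.905

Length factor m = 16/9 = 1.7778
α' = m·α / (1 + (m−1)·α)
   = 16/9 × 0.8433 / (1 + (16/9 − 1) × 0.8433)
   = 1.4992 / 1.6559 = 0.905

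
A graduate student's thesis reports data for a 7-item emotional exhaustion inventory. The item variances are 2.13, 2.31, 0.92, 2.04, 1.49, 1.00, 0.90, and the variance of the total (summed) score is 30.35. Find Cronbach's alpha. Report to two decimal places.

sum of item variances = 2.13 + 2.31 + 0.92 + 2.04 + 1.49 + 1.00 + 0.90 = 10.79
α = (k/(k−1))·(1 − sum of item variances/σ²_T) = (7/6)·(1 − 10.79/30.35) = 0.75

α = 0.75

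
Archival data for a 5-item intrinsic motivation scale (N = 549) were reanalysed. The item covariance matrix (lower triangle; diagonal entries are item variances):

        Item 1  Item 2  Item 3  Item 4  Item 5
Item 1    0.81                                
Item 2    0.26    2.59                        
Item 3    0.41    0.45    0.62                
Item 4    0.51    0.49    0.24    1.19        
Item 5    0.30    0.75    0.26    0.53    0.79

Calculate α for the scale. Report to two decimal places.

Σσᵢ² = 0.81 + 2.59 + 0.62 + 1.19 + 0.79 = 6.00
Σ_{i<j} σ_ij = 4.20
σ²_T = 6.00 + 2 × 4.20 = 14.40
α = (k/(k−1))·(1 − Σσᵢ²/σ²_T) = (5/4)·(1 − 6.00/14.40) = 0.73

α = 0.73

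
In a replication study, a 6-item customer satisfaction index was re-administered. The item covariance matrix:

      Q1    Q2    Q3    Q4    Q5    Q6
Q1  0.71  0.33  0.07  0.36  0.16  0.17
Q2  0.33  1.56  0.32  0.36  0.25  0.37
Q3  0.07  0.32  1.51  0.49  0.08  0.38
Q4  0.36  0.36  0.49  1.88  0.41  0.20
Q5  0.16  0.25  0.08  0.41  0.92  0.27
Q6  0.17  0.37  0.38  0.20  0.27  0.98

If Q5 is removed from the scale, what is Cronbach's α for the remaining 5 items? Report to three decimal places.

Remaining items: Q1, Q2, Q3, Q4, Q6 (k = 5).
Σσ²ᵢ = 0.71 + 1.56 + 1.51 + 1.88 + 0.98 = 6.64
σ²_T = 6.64 + 2 × 3.05 = 12.74
α (item deleted) = (5/4)·(1 − 6.64/12.74) = 0.599

α = 0.599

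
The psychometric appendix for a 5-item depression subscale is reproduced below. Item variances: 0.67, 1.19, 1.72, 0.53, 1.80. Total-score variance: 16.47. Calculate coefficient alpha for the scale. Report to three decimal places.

Σσ²ᵢ = 0.67 + 1.19 + 1.72 + 0.53 + 1.80 = 5.91
α = (k/(k−1))·(1 − Σσ²ᵢ/σ²_total) = (5/4)·(1 − 5.91/16.47) = 0.801

α = 0.801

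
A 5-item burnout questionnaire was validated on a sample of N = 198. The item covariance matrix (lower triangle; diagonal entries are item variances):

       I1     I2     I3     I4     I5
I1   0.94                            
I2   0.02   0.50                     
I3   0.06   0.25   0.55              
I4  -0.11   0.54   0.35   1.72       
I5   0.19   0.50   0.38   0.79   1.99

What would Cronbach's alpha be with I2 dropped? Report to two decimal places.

α = 0.52

Remaining items: I1, I3, I4, I5 (k = 4).
Σσᵢ² = 0.94 + 0.55 + 1.72 + 1.99 = 5.20
Var(T) = 5.20 + 2 × 1.66 = 8.52
α (item deleted) = (4/3)·(1 − 5.20/8.52) = 0.52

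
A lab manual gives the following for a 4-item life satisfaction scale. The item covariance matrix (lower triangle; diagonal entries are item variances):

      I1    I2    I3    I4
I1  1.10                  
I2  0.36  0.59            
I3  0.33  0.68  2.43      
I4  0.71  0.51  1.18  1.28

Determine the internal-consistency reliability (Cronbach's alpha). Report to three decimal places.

ΣVar(i) = 1.10 + 0.59 + 2.43 + 1.28 = 5.40
Σ_{i<j} σ_ij = 3.77
σ²_T = 5.40 + 2 × 3.77 = 12.94
α = (k/(k−1))·(1 − ΣVar(i)/σ²_T) = (4/3)·(1 − 5.40/12.94) = 0.777

α = 0.777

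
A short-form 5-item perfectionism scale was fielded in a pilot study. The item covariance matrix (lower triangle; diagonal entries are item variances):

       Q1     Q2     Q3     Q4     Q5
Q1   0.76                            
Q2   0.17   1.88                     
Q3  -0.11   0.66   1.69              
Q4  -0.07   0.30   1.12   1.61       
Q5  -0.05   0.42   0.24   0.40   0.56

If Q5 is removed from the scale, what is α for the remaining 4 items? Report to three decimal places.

Remaining items: Q1, Q2, Q3, Q4 (k = 4).
ΣVar(i) = 0.76 + 1.88 + 1.69 + 1.61 = 5.94
total variance = 5.94 + 2 × 2.07 = 10.08
α (item deleted) = (4/3)·(1 − 5.94/10.08) = 0.548

α = 0.548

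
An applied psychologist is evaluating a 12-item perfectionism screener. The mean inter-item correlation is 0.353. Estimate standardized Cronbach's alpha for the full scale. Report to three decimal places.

Standardized α = k·r̄ / (1 + (k−1)·r̄) = 12 × 0.353 / (1 + 11 × 0.353)
  = 4.2360 / 4.8830 = 0.867

α = 0.867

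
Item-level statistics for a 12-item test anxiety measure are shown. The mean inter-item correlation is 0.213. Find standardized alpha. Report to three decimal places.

α = 0.765

Standardized α = k·r̄ / (1 + (k−1)·r̄) = 12 × 0.213 / (1 + 11 × 0.213)
  = 2.5560 / 3.3430 = 0.765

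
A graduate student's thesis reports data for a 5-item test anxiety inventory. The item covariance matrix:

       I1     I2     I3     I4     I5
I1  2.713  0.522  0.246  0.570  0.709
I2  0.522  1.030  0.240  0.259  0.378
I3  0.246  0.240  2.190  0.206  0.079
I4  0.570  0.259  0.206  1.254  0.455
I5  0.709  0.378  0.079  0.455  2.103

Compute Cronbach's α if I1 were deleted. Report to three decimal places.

Cronbach's α = 0.440

Remaining items: I2, I3, I4, I5 (k = 4).
sum of item variances = 1.030 + 2.190 + 1.254 + 2.103 = 6.577
total variance = 6.577 + 2 × 1.617 = 9.811
α (item deleted) = (4/3)·(1 − 6.577/9.811) = 0.440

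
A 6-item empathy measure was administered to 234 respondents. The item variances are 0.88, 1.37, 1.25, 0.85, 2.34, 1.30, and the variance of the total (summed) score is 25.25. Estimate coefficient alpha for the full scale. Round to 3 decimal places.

sum of item variances = 0.88 + 1.37 + 1.25 + 0.85 + 2.34 + 1.30 = 7.99
α = (k/(k−1))·(1 − sum of item variances/σ²_T) = (6/5)·(1 − 7.99/25.25) = 0.820

α = 0.820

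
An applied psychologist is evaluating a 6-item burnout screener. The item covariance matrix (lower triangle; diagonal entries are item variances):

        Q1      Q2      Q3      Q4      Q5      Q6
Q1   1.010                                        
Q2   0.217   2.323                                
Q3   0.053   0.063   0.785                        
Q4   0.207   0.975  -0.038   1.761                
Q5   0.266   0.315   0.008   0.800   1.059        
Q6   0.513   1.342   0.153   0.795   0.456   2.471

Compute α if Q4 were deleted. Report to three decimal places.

Remaining items: Q1, Q2, Q3, Q5, Q6 (k = 5).
ΣVar(i) = 1.010 + 2.323 + 0.785 + 1.059 + 2.471 = 7.648
σ²_total = 7.648 + 2 × 3.386 = 14.420
α (item deleted) = (5/4)·(1 − 7.648/14.420) = 0.587

α = 0.587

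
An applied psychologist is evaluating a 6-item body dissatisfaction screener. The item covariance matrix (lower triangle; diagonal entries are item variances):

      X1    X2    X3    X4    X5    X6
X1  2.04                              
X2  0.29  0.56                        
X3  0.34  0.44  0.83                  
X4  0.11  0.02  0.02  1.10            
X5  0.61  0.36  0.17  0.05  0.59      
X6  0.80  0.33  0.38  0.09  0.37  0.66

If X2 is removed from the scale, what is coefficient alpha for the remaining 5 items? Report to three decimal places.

Remaining items: X1, X3, X4, X5, X6 (k = 5).
ΣVar(i) = 2.04 + 0.83 + 1.10 + 0.59 + 0.66 = 5.22
Var(T) = 5.22 + 2 × 2.94 = 11.10
α (item deleted) = (5/4)·(1 − 5.22/11.10) = 0.662

α = 0.662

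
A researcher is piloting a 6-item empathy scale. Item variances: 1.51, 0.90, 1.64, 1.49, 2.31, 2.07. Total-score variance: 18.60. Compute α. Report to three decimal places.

sum of item variances = 1.51 + 0.90 + 1.64 + 1.49 + 2.31 + 2.07 = 9.92
α = (k/(k−1))·(1 − sum of item variances/σ²_T) = (6/5)·(1 − 9.92/18.60) = 0.560

α = 0.560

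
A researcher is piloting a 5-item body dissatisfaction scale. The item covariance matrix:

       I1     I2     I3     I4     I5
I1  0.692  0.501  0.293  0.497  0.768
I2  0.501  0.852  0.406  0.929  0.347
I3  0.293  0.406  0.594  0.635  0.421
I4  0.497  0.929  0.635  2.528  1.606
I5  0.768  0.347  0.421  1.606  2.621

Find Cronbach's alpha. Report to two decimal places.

α = 0.80

sum of item variances = 0.692 + 0.852 + 0.594 + 2.528 + 2.621 = 7.287
Sum of the distinct covariances = 6.403
Var(T) = 7.287 + 2 × 6.403 = 20.093
α = (k/(k−1))·(1 − sum of item variances/Var(T)) = (5/4)·(1 − 7.287/20.093) = 0.80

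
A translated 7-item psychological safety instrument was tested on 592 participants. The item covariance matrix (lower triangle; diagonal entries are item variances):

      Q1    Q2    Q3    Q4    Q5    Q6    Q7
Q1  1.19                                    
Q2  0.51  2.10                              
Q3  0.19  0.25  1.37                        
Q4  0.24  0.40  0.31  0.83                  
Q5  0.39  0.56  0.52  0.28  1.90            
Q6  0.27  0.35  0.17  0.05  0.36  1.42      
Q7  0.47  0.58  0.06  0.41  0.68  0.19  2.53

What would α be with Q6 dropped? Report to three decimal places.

α = 0.649

Remaining items: Q1, Q2, Q3, Q4, Q5, Q7 (k = 6).
Σσ²ᵢ = 1.19 + 2.10 + 1.37 + 0.83 + 1.90 + 2.53 = 9.92
total variance = 9.92 + 2 × 5.85 = 21.62
α (item deleted) = (6/5)·(1 − 9.92/21.62) = 0.649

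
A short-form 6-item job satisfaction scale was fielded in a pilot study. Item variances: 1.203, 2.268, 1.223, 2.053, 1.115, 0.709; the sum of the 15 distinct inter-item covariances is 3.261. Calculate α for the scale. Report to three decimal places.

Σσᵢ² = 1.203 + 2.268 + 1.223 + 2.053 + 1.115 + 0.709 = 8.571
Sum of distinct covariances = 3.261
Var(T) = Σσᵢ² + 2·Σcov = 8.571 + 2 × 3.261 = 15.093
α = (6/5)·(1 − 8.571/15.093) = 0.519

α = 0.519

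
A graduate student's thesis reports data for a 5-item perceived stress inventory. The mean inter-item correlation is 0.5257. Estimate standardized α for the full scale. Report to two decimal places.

α = 0.85

Standardized α = k·r̄ / (1 + (k−1)·r̄) = 5 × 0.5257 / (1 + 4 × 0.5257)
  = 2.6285 / 3.1028 = 0.85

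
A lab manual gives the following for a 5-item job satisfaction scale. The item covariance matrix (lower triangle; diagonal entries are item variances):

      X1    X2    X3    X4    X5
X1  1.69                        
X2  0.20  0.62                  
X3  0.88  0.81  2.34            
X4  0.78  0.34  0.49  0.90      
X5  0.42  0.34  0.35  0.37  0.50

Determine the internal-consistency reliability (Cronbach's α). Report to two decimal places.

Cronbach's α = 0.78

ΣVar(i) = 1.69 + 0.62 + 2.34 + 0.90 + 0.50 = 6.05
Sum of off-diagonal covariances = 4.98
σ²_T = 6.05 + 2 × 4.98 = 16.01
α = (k/(k−1))·(1 − ΣVar(i)/σ²_T) = (5/4)·(1 − 6.05/16.01) = 0.78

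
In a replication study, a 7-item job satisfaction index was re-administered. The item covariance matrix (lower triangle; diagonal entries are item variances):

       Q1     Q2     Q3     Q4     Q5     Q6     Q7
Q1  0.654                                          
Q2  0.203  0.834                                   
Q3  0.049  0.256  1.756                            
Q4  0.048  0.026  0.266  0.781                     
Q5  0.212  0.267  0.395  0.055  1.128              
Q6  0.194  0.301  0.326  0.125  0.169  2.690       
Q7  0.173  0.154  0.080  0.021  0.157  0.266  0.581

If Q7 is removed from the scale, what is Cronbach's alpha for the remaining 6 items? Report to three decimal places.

Cronbach's alpha = 0.509

Remaining items: Q1, Q2, Q3, Q4, Q5, Q6 (k = 6).
ΣVar(i) = 0.654 + 0.834 + 1.756 + 0.781 + 1.128 + 2.690 = 7.843
σ²_total = 7.843 + 2 × 2.892 = 13.627
α (item deleted) = (6/5)·(1 − 7.843/13.627) = 0.509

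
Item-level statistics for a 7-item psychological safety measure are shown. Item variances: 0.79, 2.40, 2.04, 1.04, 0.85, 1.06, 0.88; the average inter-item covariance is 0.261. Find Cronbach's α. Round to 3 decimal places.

Cronbach's α = 0.639

sum of item variances = 0.79 + 2.40 + 2.04 + 1.04 + 0.85 + 1.06 + 0.88 = 9.06
Sum of the 21 distinct covariances = 21 × 0.261 = 5.481
Var(T) = sum of item variances + 2·Σcov = 9.06 + 2 × 5.481 = 20.022
α = (7/6)·(1 − 9.06/20.022) = 0.639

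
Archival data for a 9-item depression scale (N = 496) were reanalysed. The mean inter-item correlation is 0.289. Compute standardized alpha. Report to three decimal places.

α = 0.785

Standardized α = k·r̄ / (1 + (k−1)·r̄) = 9 × 0.289 / (1 + 8 × 0.289)
  = 2.6010 / 3.3120 = 0.785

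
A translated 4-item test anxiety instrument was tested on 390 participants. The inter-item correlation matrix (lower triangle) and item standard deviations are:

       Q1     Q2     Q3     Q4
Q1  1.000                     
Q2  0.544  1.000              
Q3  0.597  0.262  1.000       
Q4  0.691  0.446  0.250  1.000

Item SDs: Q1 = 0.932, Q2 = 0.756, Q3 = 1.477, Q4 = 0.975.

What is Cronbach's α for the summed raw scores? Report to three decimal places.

Cronbach's α = 0.736

Σσ²ᵢ = 0.932² + 0.756² + 1.477² + 0.975² = 4.5723
Covariances σ_ij = r_ij · s_i · s_j:
  σ(Q1,Q2) = 0.544 × 0.932 × 0.756 = 0.3833
  σ(Q1,Q3) = 0.597 × 0.932 × 1.477 = 0.8218
  σ(Q1,Q4) = 0.691 × 0.932 × 0.975 = 0.6279
  σ(Q2,Q3) = 0.262 × 0.756 × 1.477 = 0.2926
  σ(Q2,Q4) = 0.446 × 0.756 × 0.975 = 0.3287
  σ(Q3,Q4) = 0.250 × 1.477 × 0.975 = 0.3600
σ²_T = Σσ²ᵢ + 2·Σσ_ij = 4.5723 + 2 × 2.8143 = 10.2009
α = (4/3)·(1 − 4.5723/10.2009) = 0.736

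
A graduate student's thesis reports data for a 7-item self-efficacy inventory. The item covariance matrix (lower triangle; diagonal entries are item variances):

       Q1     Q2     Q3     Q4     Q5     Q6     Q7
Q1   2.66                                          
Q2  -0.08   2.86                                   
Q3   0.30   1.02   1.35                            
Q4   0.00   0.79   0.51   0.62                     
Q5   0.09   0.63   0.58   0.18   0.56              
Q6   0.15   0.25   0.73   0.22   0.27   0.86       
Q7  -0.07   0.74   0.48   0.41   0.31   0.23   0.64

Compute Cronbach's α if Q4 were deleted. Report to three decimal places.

Remaining items: Q1, Q2, Q3, Q5, Q6, Q7 (k = 6).
Σσᵢ² = 2.66 + 2.86 + 1.35 + 0.56 + 0.86 + 0.64 = 8.93
Var(T) = 8.93 + 2 × 5.63 = 20.19
α (item deleted) = (6/5)·(1 − 8.93/20.19) = 0.669

α = 0.669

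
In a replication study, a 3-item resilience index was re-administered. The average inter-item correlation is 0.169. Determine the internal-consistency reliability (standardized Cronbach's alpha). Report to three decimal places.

Standardized α = k·r̄ / (1 + (k−1)·r̄) = 3 × 0.169 / (1 + 2 × 0.169)
  = 0.5070 / 1.3380 = 0.379

standardized Cronbach's alpha = 0.379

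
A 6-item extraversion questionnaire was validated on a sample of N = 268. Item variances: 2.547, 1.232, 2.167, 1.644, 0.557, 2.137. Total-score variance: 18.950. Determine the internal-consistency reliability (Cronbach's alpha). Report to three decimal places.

Cronbach's alpha = 0.549

sum of item variances = 2.547 + 1.232 + 2.167 + 1.644 + 0.557 + 2.137 = 10.284
α = (k/(k−1))·(1 − sum of item variances/σ²_T) = (6/5)·(1 − 10.284/18.950) = 0.549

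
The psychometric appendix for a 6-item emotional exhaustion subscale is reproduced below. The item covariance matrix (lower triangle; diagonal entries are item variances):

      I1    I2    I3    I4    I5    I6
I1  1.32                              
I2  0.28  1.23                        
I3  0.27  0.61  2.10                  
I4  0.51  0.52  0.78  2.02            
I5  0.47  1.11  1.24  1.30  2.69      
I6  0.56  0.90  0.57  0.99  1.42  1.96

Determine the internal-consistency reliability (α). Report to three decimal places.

Σσᵢ² = 1.32 + 1.23 + 2.10 + 2.02 + 2.69 + 1.96 = 11.32
Sum of off-diagonal covariances = 11.53
σ²_total = 11.32 + 2 × 11.53 = 34.38
α = (k/(k−1))·(1 − Σσᵢ²/σ²_total) = (6/5)·(1 − 11.32/34.38) = 0.805

α = 0.805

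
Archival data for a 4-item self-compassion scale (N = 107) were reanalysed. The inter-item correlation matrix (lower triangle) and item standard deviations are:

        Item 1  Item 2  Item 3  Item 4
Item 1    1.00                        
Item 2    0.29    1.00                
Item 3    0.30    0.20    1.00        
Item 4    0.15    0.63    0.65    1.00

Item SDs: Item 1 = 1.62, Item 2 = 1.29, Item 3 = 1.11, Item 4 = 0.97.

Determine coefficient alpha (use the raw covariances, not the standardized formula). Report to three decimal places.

Σσ²ᵢ = 1.62² + 1.29² + 1.11² + 0.97² = 6.4615
Covariances σ_ij = r_ij · s_i · s_j:
  σ(Item 1,Item 2) = 0.29 × 1.62 × 1.29 = 0.6060
  σ(Item 1,Item 3) = 0.30 × 1.62 × 1.11 = 0.5395
  σ(Item 1,Item 4) = 0.15 × 1.62 × 0.97 = 0.2357
  σ(Item 2,Item 3) = 0.20 × 1.29 × 1.11 = 0.2864
  σ(Item 2,Item 4) = 0.63 × 1.29 × 0.97 = 0.7883
  σ(Item 3,Item 4) = 0.65 × 1.11 × 0.97 = 0.6999
σ²_T = Σσ²ᵢ + 2·Σσ_ij = 6.4615 + 2 × 3.1558 = 12.7731
α = (4/3)·(1 − 6.4615/12.7731) = 0.659

α = 0.659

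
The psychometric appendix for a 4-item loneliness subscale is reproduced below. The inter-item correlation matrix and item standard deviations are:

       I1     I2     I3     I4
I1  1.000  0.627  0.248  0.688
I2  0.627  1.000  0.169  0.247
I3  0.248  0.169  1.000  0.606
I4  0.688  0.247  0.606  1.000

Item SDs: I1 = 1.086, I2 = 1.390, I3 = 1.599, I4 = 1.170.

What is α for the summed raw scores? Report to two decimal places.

α = 0.72

Σσ²ᵢ = 1.086² + 1.390² + 1.599² + 1.170² = 7.0372
Covariances σ_ij = r_ij · s_i · s_j:
  σ(I1,I2) = 0.627 × 1.086 × 1.390 = 0.9465
  σ(I1,I3) = 0.248 × 1.086 × 1.599 = 0.4307
  σ(I1,I4) = 0.688 × 1.086 × 1.170 = 0.8742
  σ(I2,I3) = 0.169 × 1.390 × 1.599 = 0.3756
  σ(I2,I4) = 0.247 × 1.390 × 1.170 = 0.4017
  σ(I3,I4) = 0.606 × 1.599 × 1.170 = 1.1337
σ²_T = Σσ²ᵢ + 2·Σσ_ij = 7.0372 + 2 × 4.1624 = 15.3620
α = (4/3)·(1 − 7.0372/15.3620) = 0.72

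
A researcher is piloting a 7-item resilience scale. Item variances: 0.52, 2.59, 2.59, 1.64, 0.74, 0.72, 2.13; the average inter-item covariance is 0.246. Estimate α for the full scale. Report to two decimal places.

α = 0.57

ΣVar(i) = 0.52 + 2.59 + 2.59 + 1.64 + 0.74 + 0.72 + 2.13 = 10.93
Sum of the 21 distinct covariances = 21 × 0.246 = 5.166
total variance = ΣVar(i) + 2·Σcov = 10.93 + 2 × 5.166 = 21.262
α = (7/6)·(1 − 10.93/21.262) = 0.57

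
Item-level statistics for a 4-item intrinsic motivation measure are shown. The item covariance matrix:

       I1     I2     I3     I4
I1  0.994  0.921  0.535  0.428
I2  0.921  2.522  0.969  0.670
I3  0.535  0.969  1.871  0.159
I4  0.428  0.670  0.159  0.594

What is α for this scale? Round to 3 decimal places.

Σσᵢ² = 0.994 + 2.522 + 1.871 + 0.594 = 5.981
Sum of off-diagonal covariances = 3.682
σ²_total = 5.981 + 2 × 3.682 = 13.345
α = (k/(k−1))·(1 − Σσᵢ²/σ²_total) = (4/3)·(1 − 5.981/13.345) = 0.736

α = 0.736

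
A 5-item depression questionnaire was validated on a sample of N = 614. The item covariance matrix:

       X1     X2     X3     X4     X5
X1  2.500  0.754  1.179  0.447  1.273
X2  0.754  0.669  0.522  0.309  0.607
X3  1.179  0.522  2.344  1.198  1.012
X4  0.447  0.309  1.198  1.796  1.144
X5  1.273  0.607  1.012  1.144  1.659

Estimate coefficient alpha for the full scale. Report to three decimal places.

Σσᵢ² = 2.500 + 0.669 + 2.344 + 1.796 + 1.659 = 8.968
Σ_{i<j} σ_ij = 8.445
σ²_T = 8.968 + 2 × 8.445 = 25.858
α = (k/(k−1))·(1 − Σσᵢ²/σ²_T) = (5/4)·(1 − 8.968/25.858) = 0.816

α = 0.816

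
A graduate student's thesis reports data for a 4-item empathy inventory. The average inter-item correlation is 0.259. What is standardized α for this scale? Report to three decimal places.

Standardized α = k·r̄ / (1 + (k−1)·r̄) = 4 × 0.259 / (1 + 3 × 0.259)
  = 1.0360 / 1.7770 = 0.583

standardized α = 0.583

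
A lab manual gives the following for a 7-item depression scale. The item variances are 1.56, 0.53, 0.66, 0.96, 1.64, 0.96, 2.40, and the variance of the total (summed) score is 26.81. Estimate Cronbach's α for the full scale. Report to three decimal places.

Cronbach's α = 0.788

Σσ²ᵢ = 1.56 + 0.53 + 0.66 + 0.96 + 1.64 + 0.96 + 2.40 = 8.71
α = (k/(k−1))·(1 − Σσ²ᵢ/total variance) = (7/6)·(1 − 8.71/26.81) = 0.788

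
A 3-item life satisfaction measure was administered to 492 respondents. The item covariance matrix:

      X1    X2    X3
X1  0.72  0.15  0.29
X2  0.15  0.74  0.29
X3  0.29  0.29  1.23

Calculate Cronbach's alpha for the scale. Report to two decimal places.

Σσ²ᵢ = 0.72 + 0.74 + 1.23 = 2.69
Σ_{i<j} σ_ij = 0.73
σ²_total = 2.69 + 2 × 0.73 = 4.15
α = (k/(k−1))·(1 − Σσ²ᵢ/σ²_total) = (3/2)·(1 − 2.69/4.15) = 0.53

α = 0.53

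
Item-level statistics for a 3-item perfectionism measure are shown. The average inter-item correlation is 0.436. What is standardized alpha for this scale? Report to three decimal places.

Standardized α = k·r̄ / (1 + (k−1)·r̄) = 3 × 0.436 / (1 + 2 × 0.436)
  = 1.3080 / 1.8720 = 0.699

α = 0.699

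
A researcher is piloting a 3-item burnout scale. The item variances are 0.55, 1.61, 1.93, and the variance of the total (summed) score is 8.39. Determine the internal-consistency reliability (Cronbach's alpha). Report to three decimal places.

ΣVar(i) = 0.55 + 1.61 + 1.93 = 4.09
α = (k/(k−1))·(1 − ΣVar(i)/Var(T)) = (3/2)·(1 − 4.09/8.39) = 0.769

α = 0.769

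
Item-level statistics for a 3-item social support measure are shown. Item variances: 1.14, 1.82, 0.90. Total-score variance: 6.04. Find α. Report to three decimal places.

Σσᵢ² = 1.14 + 1.82 + 0.90 = 3.86
α = (k/(k−1))·(1 − Σσᵢ²/total variance) = (3/2)·(1 − 3.86/6.04) = 0.541

α = 0.541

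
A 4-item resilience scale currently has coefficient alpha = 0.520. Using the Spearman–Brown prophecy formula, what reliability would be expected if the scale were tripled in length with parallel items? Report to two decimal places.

Length factor m = 3
α' = m·α / (1 + (m−1)·α)
   = 3 × 0.520 / (1 + (3 − 1) × 0.520)
   = 1.5600 / 2.0400 = 0.76

predicted reliability = 0.76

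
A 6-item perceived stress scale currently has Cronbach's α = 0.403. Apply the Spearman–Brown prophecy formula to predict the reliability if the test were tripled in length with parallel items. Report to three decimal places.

Length factor m = 3
α' = m·α / (1 + (m−1)·α)
   = 3 × 0.403 / (1 + (3 − 1) × 0.403)
   = 1.2090 / 1.8060 = 0.669

predicted reliability = 0.669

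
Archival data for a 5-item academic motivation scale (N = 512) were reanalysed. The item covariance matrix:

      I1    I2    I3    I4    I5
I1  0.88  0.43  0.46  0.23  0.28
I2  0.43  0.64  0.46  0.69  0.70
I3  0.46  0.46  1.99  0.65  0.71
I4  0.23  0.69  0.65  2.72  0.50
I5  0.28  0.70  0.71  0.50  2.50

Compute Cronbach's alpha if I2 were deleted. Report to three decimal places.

α = 0.549

Remaining items: I1, I3, I4, I5 (k = 4).
ΣVar(i) = 0.88 + 1.99 + 2.72 + 2.50 = 8.09
total variance = 8.09 + 2 × 2.83 = 13.75
α (item deleted) = (4/3)·(1 − 8.09/13.75) = 0.549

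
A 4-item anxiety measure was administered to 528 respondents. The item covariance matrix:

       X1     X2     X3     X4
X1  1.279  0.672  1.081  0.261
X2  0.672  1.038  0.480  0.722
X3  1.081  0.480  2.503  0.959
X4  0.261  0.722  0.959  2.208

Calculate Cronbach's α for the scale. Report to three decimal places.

Cronbach's α = 0.724

Σσᵢ² = 1.279 + 1.038 + 2.503 + 2.208 = 7.028
Sum of off-diagonal covariances = 4.175
Var(T) = 7.028 + 2 × 4.175 = 15.378
α = (k/(k−1))·(1 − Σσᵢ²/Var(T)) = (4/3)·(1 − 7.028/15.378) = 0.724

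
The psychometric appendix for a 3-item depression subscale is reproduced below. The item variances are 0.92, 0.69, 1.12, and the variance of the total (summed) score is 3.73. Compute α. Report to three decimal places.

Σσ²ᵢ = 0.92 + 0.69 + 1.12 = 2.73
α = (k/(k−1))·(1 − Σσ²ᵢ/σ²_T) = (3/2)·(1 − 2.73/3.73) = 0.402

α = 0.402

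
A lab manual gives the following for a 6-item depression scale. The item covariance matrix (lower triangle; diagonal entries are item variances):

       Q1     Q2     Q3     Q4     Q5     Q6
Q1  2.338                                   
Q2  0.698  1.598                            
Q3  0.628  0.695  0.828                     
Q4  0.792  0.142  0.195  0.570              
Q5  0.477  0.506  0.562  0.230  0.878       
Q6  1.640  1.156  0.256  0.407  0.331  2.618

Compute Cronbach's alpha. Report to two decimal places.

ΣVar(i) = 2.338 + 1.598 + 0.828 + 0.570 + 0.878 + 2.618 = 8.830
Sum of the distinct covariances = 8.715
total variance = 8.830 + 2 × 8.715 = 26.260
α = (k/(k−1))·(1 − ΣVar(i)/total variance) = (6/5)·(1 − 8.830/26.260) = 0.80

Cronbach's alpha = 0.80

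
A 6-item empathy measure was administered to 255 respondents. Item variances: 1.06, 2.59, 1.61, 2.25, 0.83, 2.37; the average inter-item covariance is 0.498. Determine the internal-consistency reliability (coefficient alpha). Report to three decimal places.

α = 0.699

Σσ²ᵢ = 1.06 + 2.59 + 1.61 + 2.25 + 0.83 + 2.37 = 10.71
Sum of the 15 distinct covariances = 15 × 0.498 = 7.470
total variance = Σσ²ᵢ + 2·Σcov = 10.71 + 2 × 7.470 = 25.650
α = (6/5)·(1 − 10.71/25.650) = 0.699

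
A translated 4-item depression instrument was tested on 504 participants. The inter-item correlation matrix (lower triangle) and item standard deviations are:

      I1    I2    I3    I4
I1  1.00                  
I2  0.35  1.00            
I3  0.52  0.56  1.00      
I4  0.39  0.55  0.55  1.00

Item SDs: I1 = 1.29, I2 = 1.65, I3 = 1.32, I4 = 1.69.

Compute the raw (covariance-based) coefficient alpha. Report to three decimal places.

coefficient alpha = 0.786

Σσ²ᵢ = 1.29² + 1.65² + 1.32² + 1.69² = 8.9851
Covariances σ_ij = r_ij · s_i · s_j:
  σ(I1,I2) = 0.35 × 1.29 × 1.65 = 0.7450
  σ(I1,I3) = 0.52 × 1.29 × 1.32 = 0.8855
  σ(I1,I4) = 0.39 × 1.29 × 1.69 = 0.8502
  σ(I2,I3) = 0.56 × 1.65 × 1.32 = 1.2197
  σ(I2,I4) = 0.55 × 1.65 × 1.69 = 1.5337
  σ(I3,I4) = 0.55 × 1.32 × 1.69 = 1.2269
σ²_T = Σσ²ᵢ + 2·Σσ_ij = 8.9851 + 2 × 6.4610 = 21.9071
α = (4/3)·(1 − 8.9851/21.9071) = 0.786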